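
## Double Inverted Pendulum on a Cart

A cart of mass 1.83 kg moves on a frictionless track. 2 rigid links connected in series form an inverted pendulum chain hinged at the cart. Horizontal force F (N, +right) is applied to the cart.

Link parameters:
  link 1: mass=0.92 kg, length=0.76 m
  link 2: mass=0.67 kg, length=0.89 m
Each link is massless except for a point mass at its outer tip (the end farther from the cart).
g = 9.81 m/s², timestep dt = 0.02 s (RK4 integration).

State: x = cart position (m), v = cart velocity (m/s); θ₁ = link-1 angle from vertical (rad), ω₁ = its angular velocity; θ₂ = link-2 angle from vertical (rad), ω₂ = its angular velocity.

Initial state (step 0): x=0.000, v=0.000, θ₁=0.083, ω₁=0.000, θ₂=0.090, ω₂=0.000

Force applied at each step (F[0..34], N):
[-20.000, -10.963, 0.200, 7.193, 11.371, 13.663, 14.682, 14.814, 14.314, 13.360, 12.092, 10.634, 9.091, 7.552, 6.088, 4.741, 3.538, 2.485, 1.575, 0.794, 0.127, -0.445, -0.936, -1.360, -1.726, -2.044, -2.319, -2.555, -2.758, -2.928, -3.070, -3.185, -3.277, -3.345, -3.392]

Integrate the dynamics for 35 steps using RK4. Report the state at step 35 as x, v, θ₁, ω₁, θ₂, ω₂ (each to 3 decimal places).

apply F[0]=-20.000 → step 1: x=-0.002, v=-0.231, θ₁=0.086, ω₁=0.324, θ₂=0.090, ω₂=0.002
apply F[1]=-10.963 → step 2: x=-0.008, v=-0.365, θ₁=0.095, ω₁=0.523, θ₂=0.090, ω₂=0.002
apply F[2]=+0.200 → step 3: x=-0.016, v=-0.380, θ₁=0.106, ω₁=0.569, θ₂=0.090, ω₂=-0.002
apply F[3]=+7.193 → step 4: x=-0.023, v=-0.320, θ₁=0.117, ω₁=0.524, θ₂=0.090, ω₂=-0.010
apply F[4]=+11.371 → step 5: x=-0.028, v=-0.217, θ₁=0.126, ω₁=0.427, θ₂=0.090, ω₂=-0.022
apply F[5]=+13.663 → step 6: x=-0.031, v=-0.091, θ₁=0.133, ω₁=0.304, θ₂=0.089, ω₂=-0.039
apply F[6]=+14.682 → step 7: x=-0.032, v=0.044, θ₁=0.138, ω₁=0.172, θ₂=0.088, ω₂=-0.058
apply F[7]=+14.814 → step 8: x=-0.029, v=0.181, θ₁=0.140, ω₁=0.041, θ₂=0.087, ω₂=-0.079
apply F[8]=+14.314 → step 9: x=-0.024, v=0.311, θ₁=0.140, ω₁=-0.082, θ₂=0.085, ω₂=-0.102
apply F[9]=+13.360 → step 10: x=-0.017, v=0.432, θ₁=0.137, ω₁=-0.193, θ₂=0.083, ω₂=-0.124
apply F[10]=+12.092 → step 11: x=-0.007, v=0.540, θ₁=0.132, ω₁=-0.289, θ₂=0.080, ω₂=-0.146
apply F[11]=+10.634 → step 12: x=0.004, v=0.633, θ₁=0.126, ω₁=-0.367, θ₂=0.077, ω₂=-0.166
apply F[12]=+9.091 → step 13: x=0.018, v=0.711, θ₁=0.118, ω₁=-0.429, θ₂=0.073, ω₂=-0.184
apply F[13]=+7.552 → step 14: x=0.033, v=0.774, θ₁=0.109, ω₁=-0.474, θ₂=0.069, ω₂=-0.200
apply F[14]=+6.088 → step 15: x=0.049, v=0.823, θ₁=0.099, ω₁=-0.505, θ₂=0.065, ω₂=-0.214
apply F[15]=+4.741 → step 16: x=0.066, v=0.859, θ₁=0.089, ω₁=-0.522, θ₂=0.061, ω₂=-0.226
apply F[16]=+3.538 → step 17: x=0.083, v=0.884, θ₁=0.078, ω₁=-0.528, θ₂=0.056, ω₂=-0.235
apply F[17]=+2.485 → step 18: x=0.101, v=0.899, θ₁=0.068, ω₁=-0.526, θ₂=0.052, ω₂=-0.242
apply F[18]=+1.575 → step 19: x=0.119, v=0.906, θ₁=0.057, ω₁=-0.516, θ₂=0.047, ω₂=-0.247
apply F[19]=+0.794 → step 20: x=0.137, v=0.906, θ₁=0.047, ω₁=-0.501, θ₂=0.042, ω₂=-0.250
apply F[20]=+0.127 → step 21: x=0.155, v=0.900, θ₁=0.037, ω₁=-0.482, θ₂=0.037, ω₂=-0.251
apply F[21]=-0.445 → step 22: x=0.173, v=0.890, θ₁=0.028, ω₁=-0.461, θ₂=0.032, ω₂=-0.250
apply F[22]=-0.936 → step 23: x=0.191, v=0.876, θ₁=0.019, ω₁=-0.437, θ₂=0.027, ω₂=-0.248
apply F[23]=-1.360 → step 24: x=0.208, v=0.859, θ₁=0.010, ω₁=-0.412, θ₂=0.022, ω₂=-0.245
apply F[24]=-1.726 → step 25: x=0.225, v=0.839, θ₁=0.002, ω₁=-0.387, θ₂=0.017, ω₂=-0.240
apply F[25]=-2.044 → step 26: x=0.241, v=0.817, θ₁=-0.005, ω₁=-0.361, θ₂=0.012, ω₂=-0.234
apply F[26]=-2.319 → step 27: x=0.258, v=0.793, θ₁=-0.012, ω₁=-0.335, θ₂=0.008, ω₂=-0.227
apply F[27]=-2.555 → step 28: x=0.273, v=0.767, θ₁=-0.019, ω₁=-0.310, θ₂=0.003, ω₂=-0.219
apply F[28]=-2.758 → step 29: x=0.288, v=0.741, θ₁=-0.024, ω₁=-0.285, θ₂=-0.001, ω₂=-0.210
apply F[29]=-2.928 → step 30: x=0.303, v=0.713, θ₁=-0.030, ω₁=-0.260, θ₂=-0.005, ω₂=-0.201
apply F[30]=-3.070 → step 31: x=0.317, v=0.685, θ₁=-0.035, ω₁=-0.236, θ₂=-0.009, ω₂=-0.192
apply F[31]=-3.185 → step 32: x=0.330, v=0.657, θ₁=-0.039, ω₁=-0.213, θ₂=-0.013, ω₂=-0.182
apply F[32]=-3.277 → step 33: x=0.343, v=0.628, θ₁=-0.043, ω₁=-0.191, θ₂=-0.017, ω₂=-0.172
apply F[33]=-3.345 → step 34: x=0.355, v=0.599, θ₁=-0.047, ω₁=-0.170, θ₂=-0.020, ω₂=-0.161
apply F[34]=-3.392 → step 35: x=0.367, v=0.571, θ₁=-0.050, ω₁=-0.150, θ₂=-0.023, ω₂=-0.151

Answer: x=0.367, v=0.571, θ₁=-0.050, ω₁=-0.150, θ₂=-0.023, ω₂=-0.151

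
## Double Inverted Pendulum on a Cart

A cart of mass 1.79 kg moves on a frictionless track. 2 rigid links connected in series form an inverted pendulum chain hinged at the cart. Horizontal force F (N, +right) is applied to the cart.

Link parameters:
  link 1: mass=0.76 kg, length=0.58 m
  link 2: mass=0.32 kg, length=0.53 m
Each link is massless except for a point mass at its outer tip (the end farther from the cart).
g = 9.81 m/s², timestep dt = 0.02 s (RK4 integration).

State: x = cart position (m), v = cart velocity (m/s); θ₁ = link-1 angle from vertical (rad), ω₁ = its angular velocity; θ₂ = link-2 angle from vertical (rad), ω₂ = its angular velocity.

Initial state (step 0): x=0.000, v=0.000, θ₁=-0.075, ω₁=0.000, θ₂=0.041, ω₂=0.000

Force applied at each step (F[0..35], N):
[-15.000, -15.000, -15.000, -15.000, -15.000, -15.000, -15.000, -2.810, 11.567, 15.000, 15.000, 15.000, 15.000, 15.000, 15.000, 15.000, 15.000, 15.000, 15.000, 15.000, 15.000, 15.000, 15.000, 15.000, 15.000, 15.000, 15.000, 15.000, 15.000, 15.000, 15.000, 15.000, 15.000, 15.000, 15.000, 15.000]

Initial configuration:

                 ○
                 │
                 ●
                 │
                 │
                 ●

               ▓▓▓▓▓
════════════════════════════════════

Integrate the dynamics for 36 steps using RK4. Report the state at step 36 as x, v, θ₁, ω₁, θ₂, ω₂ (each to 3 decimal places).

apply F[0]=-15.000 → step 1: x=-0.002, v=-0.158, θ₁=-0.073, ω₁=0.230, θ₂=0.042, ω₂=0.064
apply F[1]=-15.000 → step 2: x=-0.006, v=-0.317, θ₁=-0.066, ω₁=0.464, θ₂=0.044, ω₂=0.125
apply F[2]=-15.000 → step 3: x=-0.014, v=-0.478, θ₁=-0.054, ω₁=0.704, θ₂=0.047, ω₂=0.181
apply F[3]=-15.000 → step 4: x=-0.025, v=-0.640, θ₁=-0.038, ω₁=0.954, θ₂=0.051, ω₂=0.231
apply F[4]=-15.000 → step 5: x=-0.040, v=-0.804, θ₁=-0.016, ω₁=1.218, θ₂=0.056, ω₂=0.271
apply F[5]=-15.000 → step 6: x=-0.058, v=-0.972, θ₁=0.011, ω₁=1.498, θ₂=0.062, ω₂=0.300
apply F[6]=-15.000 → step 7: x=-0.079, v=-1.142, θ₁=0.044, ω₁=1.796, θ₂=0.068, ω₂=0.316
apply F[7]=-2.810 → step 8: x=-0.102, v=-1.179, θ₁=0.081, ω₁=1.880, θ₂=0.074, ω₂=0.319
apply F[8]=+11.567 → step 9: x=-0.124, v=-1.060, θ₁=0.117, ω₁=1.712, θ₂=0.080, ω₂=0.309
apply F[9]=+15.000 → step 10: x=-0.144, v=-0.907, θ₁=0.149, ω₁=1.502, θ₂=0.086, ω₂=0.285
apply F[10]=+15.000 → step 11: x=-0.161, v=-0.759, θ₁=0.177, ω₁=1.315, θ₂=0.092, ω₂=0.246
apply F[11]=+15.000 → step 12: x=-0.174, v=-0.614, θ₁=0.202, ω₁=1.147, θ₂=0.096, ω₂=0.194
apply F[12]=+15.000 → step 13: x=-0.185, v=-0.473, θ₁=0.223, ω₁=0.998, θ₂=0.099, ω₂=0.131
apply F[13]=+15.000 → step 14: x=-0.193, v=-0.334, θ₁=0.242, ω₁=0.864, θ₂=0.101, ω₂=0.056
apply F[14]=+15.000 → step 15: x=-0.199, v=-0.199, θ₁=0.258, ω₁=0.744, θ₂=0.102, ω₂=-0.029
apply F[15]=+15.000 → step 16: x=-0.201, v=-0.065, θ₁=0.271, ω₁=0.635, θ₂=0.100, ω₂=-0.123
apply F[16]=+15.000 → step 17: x=-0.201, v=0.066, θ₁=0.283, ω₁=0.537, θ₂=0.097, ω₂=-0.227
apply F[17]=+15.000 → step 18: x=-0.199, v=0.196, θ₁=0.293, ω₁=0.448, θ₂=0.091, ω₂=-0.340
apply F[18]=+15.000 → step 19: x=-0.193, v=0.325, θ₁=0.301, ω₁=0.367, θ₂=0.083, ω₂=-0.463
apply F[19]=+15.000 → step 20: x=-0.186, v=0.453, θ₁=0.308, ω₁=0.292, θ₂=0.072, ω₂=-0.594
apply F[20]=+15.000 → step 21: x=-0.175, v=0.581, θ₁=0.313, ω₁=0.223, θ₂=0.059, ω₂=-0.736
apply F[21]=+15.000 → step 22: x=-0.162, v=0.708, θ₁=0.317, ω₁=0.159, θ₂=0.043, ω₂=-0.888
apply F[22]=+15.000 → step 23: x=-0.147, v=0.835, θ₁=0.319, ω₁=0.097, θ₂=0.023, ω₂=-1.050
apply F[23]=+15.000 → step 24: x=-0.129, v=0.962, θ₁=0.321, ω₁=0.039, θ₂=0.001, ω₂=-1.224
apply F[24]=+15.000 → step 25: x=-0.109, v=1.089, θ₁=0.321, ω₁=-0.019, θ₂=-0.026, ω₂=-1.410
apply F[25]=+15.000 → step 26: x=-0.085, v=1.217, θ₁=0.320, ω₁=-0.076, θ₂=-0.056, ω₂=-1.607
apply F[26]=+15.000 → step 27: x=-0.060, v=1.346, θ₁=0.318, ω₁=-0.134, θ₂=-0.090, ω₂=-1.817
apply F[27]=+15.000 → step 28: x=-0.032, v=1.475, θ₁=0.314, ω₁=-0.195, θ₂=-0.129, ω₂=-2.040
apply F[28]=+15.000 → step 29: x=-0.001, v=1.606, θ₁=0.310, ω₁=-0.260, θ₂=-0.172, ω₂=-2.275
apply F[29]=+15.000 → step 30: x=0.033, v=1.739, θ₁=0.304, ω₁=-0.332, θ₂=-0.220, ω₂=-2.522
apply F[30]=+15.000 → step 31: x=0.069, v=1.874, θ₁=0.297, ω₁=-0.414, θ₂=-0.273, ω₂=-2.781
apply F[31]=+15.000 → step 32: x=0.108, v=2.010, θ₁=0.287, ω₁=-0.507, θ₂=-0.331, ω₂=-3.049
apply F[32]=+15.000 → step 33: x=0.149, v=2.149, θ₁=0.276, ω₁=-0.616, θ₂=-0.395, ω₂=-3.326
apply F[33]=+15.000 → step 34: x=0.194, v=2.290, θ₁=0.263, ω₁=-0.744, θ₂=-0.464, ω₂=-3.608
apply F[34]=+15.000 → step 35: x=0.241, v=2.434, θ₁=0.246, ω₁=-0.895, θ₂=-0.539, ω₂=-3.894
apply F[35]=+15.000 → step 36: x=0.291, v=2.581, θ₁=0.227, ω₁=-1.073, θ₂=-0.620, ω₂=-4.180

Answer: x=0.291, v=2.581, θ₁=0.227, ω₁=-1.073, θ₂=-0.620, ω₂=-4.180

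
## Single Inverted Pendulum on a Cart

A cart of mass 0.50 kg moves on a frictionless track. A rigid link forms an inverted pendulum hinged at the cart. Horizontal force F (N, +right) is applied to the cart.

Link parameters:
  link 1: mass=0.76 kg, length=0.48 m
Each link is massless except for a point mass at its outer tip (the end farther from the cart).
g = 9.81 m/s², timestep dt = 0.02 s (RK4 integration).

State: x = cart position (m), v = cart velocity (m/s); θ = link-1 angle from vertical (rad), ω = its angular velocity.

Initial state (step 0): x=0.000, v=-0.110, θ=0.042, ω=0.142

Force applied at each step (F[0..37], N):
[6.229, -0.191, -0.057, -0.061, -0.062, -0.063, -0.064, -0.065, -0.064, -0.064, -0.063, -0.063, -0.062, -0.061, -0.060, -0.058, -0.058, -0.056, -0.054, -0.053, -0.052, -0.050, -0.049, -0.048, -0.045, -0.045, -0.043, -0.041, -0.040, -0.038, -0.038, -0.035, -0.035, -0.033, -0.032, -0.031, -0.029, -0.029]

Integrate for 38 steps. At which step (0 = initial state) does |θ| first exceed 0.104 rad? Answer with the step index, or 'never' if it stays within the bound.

Answer: never

Derivation:
apply F[0]=+6.229 → step 1: x=0.000, v=0.126, θ=0.040, ω=-0.332
apply F[1]=-0.191 → step 2: x=0.002, v=0.108, θ=0.034, ω=-0.279
apply F[2]=-0.057 → step 3: x=0.005, v=0.096, θ=0.029, ω=-0.242
apply F[3]=-0.061 → step 4: x=0.006, v=0.086, θ=0.024, ω=-0.209
apply F[4]=-0.062 → step 5: x=0.008, v=0.077, θ=0.020, ω=-0.181
apply F[5]=-0.063 → step 6: x=0.009, v=0.068, θ=0.017, ω=-0.157
apply F[6]=-0.064 → step 7: x=0.011, v=0.061, θ=0.014, ω=-0.135
apply F[7]=-0.065 → step 8: x=0.012, v=0.055, θ=0.012, ω=-0.117
apply F[8]=-0.064 → step 9: x=0.013, v=0.049, θ=0.009, ω=-0.101
apply F[9]=-0.064 → step 10: x=0.014, v=0.044, θ=0.008, ω=-0.087
apply F[10]=-0.063 → step 11: x=0.015, v=0.040, θ=0.006, ω=-0.075
apply F[11]=-0.063 → step 12: x=0.015, v=0.035, θ=0.005, ω=-0.064
apply F[12]=-0.062 → step 13: x=0.016, v=0.032, θ=0.003, ω=-0.055
apply F[13]=-0.061 → step 14: x=0.017, v=0.029, θ=0.002, ω=-0.047
apply F[14]=-0.060 → step 15: x=0.017, v=0.026, θ=0.002, ω=-0.040
apply F[15]=-0.058 → step 16: x=0.018, v=0.023, θ=0.001, ω=-0.034
apply F[16]=-0.058 → step 17: x=0.018, v=0.020, θ=0.000, ω=-0.028
apply F[17]=-0.056 → step 18: x=0.019, v=0.018, θ=-0.000, ω=-0.024
apply F[18]=-0.054 → step 19: x=0.019, v=0.016, θ=-0.001, ω=-0.020
apply F[19]=-0.053 → step 20: x=0.019, v=0.014, θ=-0.001, ω=-0.016
apply F[20]=-0.052 → step 21: x=0.019, v=0.013, θ=-0.001, ω=-0.013
apply F[21]=-0.050 → step 22: x=0.020, v=0.011, θ=-0.002, ω=-0.011
apply F[22]=-0.049 → step 23: x=0.020, v=0.010, θ=-0.002, ω=-0.009
apply F[23]=-0.048 → step 24: x=0.020, v=0.008, θ=-0.002, ω=-0.007
apply F[24]=-0.045 → step 25: x=0.020, v=0.007, θ=-0.002, ω=-0.005
apply F[25]=-0.045 → step 26: x=0.020, v=0.006, θ=-0.002, ω=-0.004
apply F[26]=-0.043 → step 27: x=0.020, v=0.005, θ=-0.002, ω=-0.003
apply F[27]=-0.041 → step 28: x=0.021, v=0.004, θ=-0.002, ω=-0.002
apply F[28]=-0.040 → step 29: x=0.021, v=0.003, θ=-0.002, ω=-0.001
apply F[29]=-0.038 → step 30: x=0.021, v=0.002, θ=-0.002, ω=0.000
apply F[30]=-0.038 → step 31: x=0.021, v=0.002, θ=-0.002, ω=0.001
apply F[31]=-0.035 → step 32: x=0.021, v=0.001, θ=-0.002, ω=0.001
apply F[32]=-0.035 → step 33: x=0.021, v=0.000, θ=-0.002, ω=0.002
apply F[33]=-0.033 → step 34: x=0.021, v=-0.000, θ=-0.002, ω=0.002
apply F[34]=-0.032 → step 35: x=0.021, v=-0.001, θ=-0.002, ω=0.002
apply F[35]=-0.031 → step 36: x=0.021, v=-0.002, θ=-0.002, ω=0.003
apply F[36]=-0.029 → step 37: x=0.021, v=-0.002, θ=-0.002, ω=0.003
apply F[37]=-0.029 → step 38: x=0.021, v=-0.003, θ=-0.002, ω=0.003
max |θ| = 0.042 ≤ 0.104 over all 39 states.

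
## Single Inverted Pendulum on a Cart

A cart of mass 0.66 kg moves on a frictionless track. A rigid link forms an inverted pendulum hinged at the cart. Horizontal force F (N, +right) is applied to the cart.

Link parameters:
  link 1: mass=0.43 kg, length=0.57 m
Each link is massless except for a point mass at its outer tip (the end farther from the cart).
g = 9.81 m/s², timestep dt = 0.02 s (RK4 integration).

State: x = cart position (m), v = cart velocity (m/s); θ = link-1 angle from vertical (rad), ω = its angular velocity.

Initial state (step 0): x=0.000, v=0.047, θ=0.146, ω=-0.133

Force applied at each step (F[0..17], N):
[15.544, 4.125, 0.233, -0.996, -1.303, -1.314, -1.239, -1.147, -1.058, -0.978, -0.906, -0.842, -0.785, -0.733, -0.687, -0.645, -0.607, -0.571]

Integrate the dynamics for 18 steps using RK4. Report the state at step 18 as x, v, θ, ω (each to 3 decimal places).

apply F[0]=+15.544 → step 1: x=0.005, v=0.495, θ=0.136, ω=-0.861
apply F[1]=+4.125 → step 2: x=0.016, v=0.603, θ=0.117, ω=-1.007
apply F[2]=+0.233 → step 3: x=0.028, v=0.597, θ=0.098, ω=-0.960
apply F[3]=-0.996 → step 4: x=0.040, v=0.557, θ=0.080, ω=-0.858
apply F[4]=-1.303 → step 5: x=0.051, v=0.509, θ=0.064, ω=-0.750
apply F[5]=-1.314 → step 6: x=0.060, v=0.462, θ=0.050, ω=-0.648
apply F[6]=-1.239 → step 7: x=0.069, v=0.419, θ=0.038, ω=-0.558
apply F[7]=-1.147 → step 8: x=0.077, v=0.380, θ=0.027, ω=-0.479
apply F[8]=-1.058 → step 9: x=0.084, v=0.345, θ=0.018, ω=-0.410
apply F[9]=-0.978 → step 10: x=0.091, v=0.314, θ=0.011, ω=-0.350
apply F[10]=-0.906 → step 11: x=0.097, v=0.286, θ=0.004, ω=-0.298
apply F[11]=-0.842 → step 12: x=0.102, v=0.260, θ=-0.001, ω=-0.252
apply F[12]=-0.785 → step 13: x=0.107, v=0.237, θ=-0.006, ω=-0.213
apply F[13]=-0.733 → step 14: x=0.112, v=0.215, θ=-0.010, ω=-0.178
apply F[14]=-0.687 → step 15: x=0.116, v=0.196, θ=-0.013, ω=-0.148
apply F[15]=-0.645 → step 16: x=0.120, v=0.178, θ=-0.016, ω=-0.122
apply F[16]=-0.607 → step 17: x=0.123, v=0.162, θ=-0.018, ω=-0.100
apply F[17]=-0.571 → step 18: x=0.126, v=0.147, θ=-0.020, ω=-0.080

Answer: x=0.126, v=0.147, θ=-0.020, ω=-0.080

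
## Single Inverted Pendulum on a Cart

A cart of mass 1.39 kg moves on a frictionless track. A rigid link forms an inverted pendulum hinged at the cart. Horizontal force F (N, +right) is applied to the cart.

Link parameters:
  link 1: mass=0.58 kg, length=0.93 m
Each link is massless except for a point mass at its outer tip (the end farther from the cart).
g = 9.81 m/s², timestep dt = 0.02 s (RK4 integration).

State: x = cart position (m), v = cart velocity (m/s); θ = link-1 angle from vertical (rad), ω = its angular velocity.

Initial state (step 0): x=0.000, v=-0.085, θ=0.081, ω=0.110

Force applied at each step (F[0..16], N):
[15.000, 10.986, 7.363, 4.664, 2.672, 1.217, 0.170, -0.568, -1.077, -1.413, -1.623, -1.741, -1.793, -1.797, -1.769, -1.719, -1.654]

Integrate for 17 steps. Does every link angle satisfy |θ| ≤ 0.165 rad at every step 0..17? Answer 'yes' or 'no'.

Answer: yes

Derivation:
apply F[0]=+15.000 → step 1: x=0.000, v=0.124, θ=0.081, ω=-0.096
apply F[1]=+10.986 → step 2: x=0.004, v=0.275, θ=0.078, ω=-0.242
apply F[2]=+7.363 → step 3: x=0.011, v=0.374, θ=0.072, ω=-0.333
apply F[3]=+4.664 → step 4: x=0.019, v=0.436, θ=0.065, ω=-0.384
apply F[4]=+2.672 → step 5: x=0.028, v=0.469, θ=0.057, ω=-0.407
apply F[5]=+1.217 → step 6: x=0.038, v=0.483, θ=0.049, ω=-0.410
apply F[6]=+0.170 → step 7: x=0.047, v=0.481, θ=0.041, ω=-0.400
apply F[7]=-0.568 → step 8: x=0.057, v=0.470, θ=0.033, ω=-0.380
apply F[8]=-1.077 → step 9: x=0.066, v=0.453, θ=0.026, ω=-0.355
apply F[9]=-1.413 → step 10: x=0.075, v=0.430, θ=0.019, ω=-0.326
apply F[10]=-1.623 → step 11: x=0.083, v=0.406, θ=0.013, ω=-0.296
apply F[11]=-1.741 → step 12: x=0.091, v=0.380, θ=0.007, ω=-0.267
apply F[12]=-1.793 → step 13: x=0.098, v=0.354, θ=0.002, ω=-0.238
apply F[13]=-1.797 → step 14: x=0.105, v=0.328, θ=-0.003, ω=-0.210
apply F[14]=-1.769 → step 15: x=0.111, v=0.303, θ=-0.007, ω=-0.184
apply F[15]=-1.719 → step 16: x=0.117, v=0.279, θ=-0.010, ω=-0.160
apply F[16]=-1.654 → step 17: x=0.123, v=0.256, θ=-0.013, ω=-0.138
Max |angle| over trajectory = 0.081 rad; bound = 0.165 → within bound.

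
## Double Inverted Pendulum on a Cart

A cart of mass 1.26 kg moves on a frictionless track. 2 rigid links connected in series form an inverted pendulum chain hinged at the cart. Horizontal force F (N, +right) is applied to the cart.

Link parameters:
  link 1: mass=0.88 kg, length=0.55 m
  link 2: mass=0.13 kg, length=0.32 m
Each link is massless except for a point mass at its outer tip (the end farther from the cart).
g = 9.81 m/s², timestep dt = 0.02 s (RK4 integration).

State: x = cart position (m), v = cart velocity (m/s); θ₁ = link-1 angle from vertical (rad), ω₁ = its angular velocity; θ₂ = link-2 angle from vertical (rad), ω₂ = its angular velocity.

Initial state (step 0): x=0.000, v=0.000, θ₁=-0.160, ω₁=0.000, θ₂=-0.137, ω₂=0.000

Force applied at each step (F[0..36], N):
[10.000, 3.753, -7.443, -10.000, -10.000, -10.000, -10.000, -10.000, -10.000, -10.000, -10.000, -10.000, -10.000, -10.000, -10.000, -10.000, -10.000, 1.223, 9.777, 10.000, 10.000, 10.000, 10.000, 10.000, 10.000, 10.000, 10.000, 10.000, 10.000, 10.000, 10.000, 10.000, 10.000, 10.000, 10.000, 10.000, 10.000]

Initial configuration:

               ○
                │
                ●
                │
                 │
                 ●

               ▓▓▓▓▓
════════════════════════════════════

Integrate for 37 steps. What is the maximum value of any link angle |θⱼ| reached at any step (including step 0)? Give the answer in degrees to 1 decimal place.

Answer: 13.8°

Derivation:
apply F[0]=+10.000 → step 1: x=0.002, v=0.180, θ₁=-0.164, ω₁=-0.381, θ₂=-0.137, ω₂=0.014
apply F[1]=+3.753 → step 2: x=0.006, v=0.263, θ₁=-0.174, ω₁=-0.592, θ₂=-0.136, ω₂=0.034
apply F[2]=-7.443 → step 3: x=0.011, v=0.174, θ₁=-0.184, ω₁=-0.499, θ₂=-0.135, ω₂=0.066
apply F[3]=-10.000 → step 4: x=0.013, v=0.048, θ₁=-0.193, ω₁=-0.343, θ₂=-0.134, ω₂=0.108
apply F[4]=-10.000 → step 5: x=0.013, v=-0.077, θ₁=-0.198, ω₁=-0.193, θ₂=-0.131, ω₂=0.157
apply F[5]=-10.000 → step 6: x=0.010, v=-0.201, θ₁=-0.201, ω₁=-0.046, θ₂=-0.127, ω₂=0.212
apply F[6]=-10.000 → step 7: x=0.004, v=-0.326, θ₁=-0.200, ω₁=0.099, θ₂=-0.123, ω₂=0.270
apply F[7]=-10.000 → step 8: x=-0.003, v=-0.450, θ₁=-0.197, ω₁=0.246, θ₂=-0.117, ω₂=0.331
apply F[8]=-10.000 → step 9: x=-0.014, v=-0.576, θ₁=-0.190, ω₁=0.397, θ₂=-0.109, ω₂=0.394
apply F[9]=-10.000 → step 10: x=-0.026, v=-0.703, θ₁=-0.181, ω₁=0.554, θ₂=-0.101, ω₂=0.455
apply F[10]=-10.000 → step 11: x=-0.042, v=-0.832, θ₁=-0.168, ω₁=0.719, θ₂=-0.091, ω₂=0.514
apply F[11]=-10.000 → step 12: x=-0.060, v=-0.964, θ₁=-0.152, ω₁=0.896, θ₂=-0.080, ω₂=0.570
apply F[12]=-10.000 → step 13: x=-0.080, v=-1.100, θ₁=-0.132, ω₁=1.086, θ₂=-0.068, ω₂=0.619
apply F[13]=-10.000 → step 14: x=-0.104, v=-1.240, θ₁=-0.108, ω₁=1.292, θ₂=-0.056, ω₂=0.660
apply F[14]=-10.000 → step 15: x=-0.130, v=-1.385, θ₁=-0.080, ω₁=1.518, θ₂=-0.042, ω₂=0.691
apply F[15]=-10.000 → step 16: x=-0.159, v=-1.534, θ₁=-0.047, ω₁=1.765, θ₂=-0.028, ω₂=0.709
apply F[16]=-10.000 → step 17: x=-0.191, v=-1.689, θ₁=-0.009, ω₁=2.036, θ₂=-0.014, ω₂=0.714
apply F[17]=+1.223 → step 18: x=-0.225, v=-1.671, θ₁=0.031, ω₁=2.008, θ₂=0.000, ω₂=0.704
apply F[18]=+9.777 → step 19: x=-0.257, v=-1.523, θ₁=0.069, ω₁=1.758, θ₂=0.014, ω₂=0.679
apply F[19]=+10.000 → step 20: x=-0.286, v=-1.376, θ₁=0.101, ω₁=1.526, θ₂=0.028, ω₂=0.638
apply F[20]=+10.000 → step 21: x=-0.312, v=-1.235, θ₁=0.130, ω₁=1.316, θ₂=0.040, ω₂=0.583
apply F[21]=+10.000 → step 22: x=-0.335, v=-1.098, θ₁=0.154, ω₁=1.126, θ₂=0.051, ω₂=0.514
apply F[22]=+10.000 → step 23: x=-0.356, v=-0.966, θ₁=0.175, ω₁=0.954, θ₂=0.060, ω₂=0.435
apply F[23]=+10.000 → step 24: x=-0.374, v=-0.838, θ₁=0.192, ω₁=0.796, θ₂=0.068, ω₂=0.346
apply F[24]=+10.000 → step 25: x=-0.389, v=-0.713, θ₁=0.207, ω₁=0.651, θ₂=0.074, ω₂=0.249
apply F[25]=+10.000 → step 26: x=-0.402, v=-0.590, θ₁=0.218, ω₁=0.516, θ₂=0.078, ω₂=0.145
apply F[26]=+10.000 → step 27: x=-0.413, v=-0.470, θ₁=0.228, ω₁=0.390, θ₂=0.080, ω₂=0.034
apply F[27]=+10.000 → step 28: x=-0.421, v=-0.351, θ₁=0.234, ω₁=0.269, θ₂=0.079, ω₂=-0.083
apply F[28]=+10.000 → step 29: x=-0.427, v=-0.233, θ₁=0.238, ω₁=0.153, θ₂=0.076, ω₂=-0.205
apply F[29]=+10.000 → step 30: x=-0.431, v=-0.115, θ₁=0.240, ω₁=0.040, θ₂=0.071, ω₂=-0.334
apply F[30]=+10.000 → step 31: x=-0.432, v=0.002, θ₁=0.240, ω₁=-0.072, θ₂=0.063, ω₂=-0.468
apply F[31]=+10.000 → step 32: x=-0.430, v=0.120, θ₁=0.237, ω₁=-0.185, θ₂=0.052, ω₂=-0.608
apply F[32]=+10.000 → step 33: x=-0.427, v=0.238, θ₁=0.233, ω₁=-0.301, θ₂=0.039, ω₂=-0.754
apply F[33]=+10.000 → step 34: x=-0.421, v=0.358, θ₁=0.225, ω₁=-0.421, θ₂=0.022, ω₂=-0.906
apply F[34]=+10.000 → step 35: x=-0.413, v=0.479, θ₁=0.216, ω₁=-0.547, θ₂=0.002, ω₂=-1.064
apply F[35]=+10.000 → step 36: x=-0.402, v=0.602, θ₁=0.203, ω₁=-0.680, θ₂=-0.020, ω₂=-1.228
apply F[36]=+10.000 → step 37: x=-0.388, v=0.729, θ₁=0.188, ω₁=-0.824, θ₂=-0.047, ω₂=-1.397
Max |angle| over trajectory = 0.240 rad = 13.8°.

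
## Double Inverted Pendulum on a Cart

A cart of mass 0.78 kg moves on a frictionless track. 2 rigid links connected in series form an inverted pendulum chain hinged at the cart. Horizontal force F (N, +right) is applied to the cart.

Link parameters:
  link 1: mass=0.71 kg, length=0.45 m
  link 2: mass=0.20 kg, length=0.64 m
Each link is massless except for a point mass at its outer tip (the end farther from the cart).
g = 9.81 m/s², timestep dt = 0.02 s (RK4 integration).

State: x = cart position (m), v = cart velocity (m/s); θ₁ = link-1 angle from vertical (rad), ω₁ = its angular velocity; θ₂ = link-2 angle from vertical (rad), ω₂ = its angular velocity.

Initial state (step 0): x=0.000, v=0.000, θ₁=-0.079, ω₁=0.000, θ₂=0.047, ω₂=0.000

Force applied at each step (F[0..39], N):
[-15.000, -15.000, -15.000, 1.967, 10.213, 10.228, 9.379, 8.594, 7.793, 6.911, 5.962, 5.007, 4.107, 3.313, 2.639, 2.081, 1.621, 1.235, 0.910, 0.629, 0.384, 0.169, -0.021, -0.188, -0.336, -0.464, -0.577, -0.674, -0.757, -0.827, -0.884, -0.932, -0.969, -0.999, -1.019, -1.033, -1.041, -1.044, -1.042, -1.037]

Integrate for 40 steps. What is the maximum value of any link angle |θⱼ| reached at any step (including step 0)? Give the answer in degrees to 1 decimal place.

Answer: 8.4°

Derivation:
apply F[0]=-15.000 → step 1: x=-0.004, v=-0.365, θ₁=-0.071, ω₁=0.758, θ₂=0.048, ω₂=0.055
apply F[1]=-15.000 → step 2: x=-0.015, v=-0.735, θ₁=-0.049, ω₁=1.538, θ₂=0.049, ω₂=0.100
apply F[2]=-15.000 → step 3: x=-0.033, v=-1.113, θ₁=-0.010, ω₁=2.356, θ₂=0.051, ω₂=0.128
apply F[3]=+1.967 → step 4: x=-0.055, v=-1.065, θ₁=0.036, ω₁=2.252, θ₂=0.054, ω₂=0.139
apply F[4]=+10.213 → step 5: x=-0.074, v=-0.815, θ₁=0.076, ω₁=1.722, θ₂=0.057, ω₂=0.139
apply F[5]=+10.228 → step 6: x=-0.088, v=-0.574, θ₁=0.105, ω₁=1.232, θ₂=0.060, ω₂=0.125
apply F[6]=+9.379 → step 7: x=-0.097, v=-0.362, θ₁=0.126, ω₁=0.822, θ₂=0.062, ω₂=0.102
apply F[7]=+8.594 → step 8: x=-0.102, v=-0.175, θ₁=0.139, ω₁=0.477, θ₂=0.064, ω₂=0.072
apply F[8]=+7.793 → step 9: x=-0.104, v=-0.011, θ₁=0.146, ω₁=0.189, θ₂=0.065, ω₂=0.038
apply F[9]=+6.911 → step 10: x=-0.103, v=0.130, θ₁=0.147, ω₁=-0.045, θ₂=0.065, ω₂=0.003
apply F[10]=+5.962 → step 11: x=-0.099, v=0.247, θ₁=0.144, ω₁=-0.229, θ₂=0.065, ω₂=-0.031
apply F[11]=+5.007 → step 12: x=-0.093, v=0.341, θ₁=0.138, ω₁=-0.365, θ₂=0.064, ω₂=-0.063
apply F[12]=+4.107 → step 13: x=-0.086, v=0.415, θ₁=0.130, ω₁=-0.460, θ₂=0.062, ω₂=-0.092
apply F[13]=+3.313 → step 14: x=-0.077, v=0.471, θ₁=0.120, ω₁=-0.520, θ₂=0.060, ω₂=-0.118
apply F[14]=+2.639 → step 15: x=-0.067, v=0.512, θ₁=0.110, ω₁=-0.554, θ₂=0.058, ω₂=-0.140
apply F[15]=+2.081 → step 16: x=-0.056, v=0.542, θ₁=0.098, ω₁=-0.569, θ₂=0.055, ω₂=-0.158
apply F[16]=+1.621 → step 17: x=-0.045, v=0.563, θ₁=0.087, ω₁=-0.569, θ₂=0.051, ω₂=-0.174
apply F[17]=+1.235 → step 18: x=-0.034, v=0.576, θ₁=0.076, ω₁=-0.559, θ₂=0.048, ω₂=-0.186
apply F[18]=+0.910 → step 19: x=-0.022, v=0.583, θ₁=0.065, ω₁=-0.542, θ₂=0.044, ω₂=-0.196
apply F[19]=+0.629 → step 20: x=-0.011, v=0.586, θ₁=0.054, ω₁=-0.520, θ₂=0.040, ω₂=-0.202
apply F[20]=+0.384 → step 21: x=0.001, v=0.585, θ₁=0.044, ω₁=-0.495, θ₂=0.036, ω₂=-0.207
apply F[21]=+0.169 → step 22: x=0.013, v=0.580, θ₁=0.034, ω₁=-0.467, θ₂=0.032, ω₂=-0.209
apply F[22]=-0.021 → step 23: x=0.024, v=0.573, θ₁=0.025, ω₁=-0.438, θ₂=0.028, ω₂=-0.209
apply F[23]=-0.188 → step 24: x=0.036, v=0.563, θ₁=0.017, ω₁=-0.408, θ₂=0.023, ω₂=-0.207
apply F[24]=-0.336 → step 25: x=0.047, v=0.552, θ₁=0.009, ω₁=-0.377, θ₂=0.019, ω₂=-0.204
apply F[25]=-0.464 → step 26: x=0.058, v=0.539, θ₁=0.002, ω₁=-0.347, θ₂=0.015, ω₂=-0.200
apply F[26]=-0.577 → step 27: x=0.068, v=0.524, θ₁=-0.005, ω₁=-0.318, θ₂=0.011, ω₂=-0.194
apply F[27]=-0.674 → step 28: x=0.079, v=0.509, θ₁=-0.011, ω₁=-0.289, θ₂=0.007, ω₂=-0.187
apply F[28]=-0.757 → step 29: x=0.089, v=0.492, θ₁=-0.016, ω₁=-0.261, θ₂=0.004, ω₂=-0.180
apply F[29]=-0.827 → step 30: x=0.098, v=0.476, θ₁=-0.021, ω₁=-0.234, θ₂=0.000, ω₂=-0.171
apply F[30]=-0.884 → step 31: x=0.108, v=0.458, θ₁=-0.026, ω₁=-0.208, θ₂=-0.003, ω₂=-0.163
apply F[31]=-0.932 → step 32: x=0.117, v=0.441, θ₁=-0.030, ω₁=-0.184, θ₂=-0.006, ω₂=-0.154
apply F[32]=-0.969 → step 33: x=0.125, v=0.423, θ₁=-0.033, ω₁=-0.161, θ₂=-0.009, ω₂=-0.145
apply F[33]=-0.999 → step 34: x=0.133, v=0.405, θ₁=-0.036, ω₁=-0.140, θ₂=-0.012, ω₂=-0.135
apply F[34]=-1.019 → step 35: x=0.141, v=0.388, θ₁=-0.039, ω₁=-0.120, θ₂=-0.015, ω₂=-0.126
apply F[35]=-1.033 → step 36: x=0.149, v=0.370, θ₁=-0.041, ω₁=-0.102, θ₂=-0.017, ω₂=-0.116
apply F[36]=-1.041 → step 37: x=0.156, v=0.353, θ₁=-0.043, ω₁=-0.085, θ₂=-0.019, ω₂=-0.107
apply F[37]=-1.044 → step 38: x=0.163, v=0.336, θ₁=-0.044, ω₁=-0.069, θ₂=-0.021, ω₂=-0.098
apply F[38]=-1.042 → step 39: x=0.170, v=0.320, θ₁=-0.045, ω₁=-0.055, θ₂=-0.023, ω₂=-0.089
apply F[39]=-1.037 → step 40: x=0.176, v=0.304, θ₁=-0.046, ω₁=-0.042, θ₂=-0.025, ω₂=-0.080
Max |angle| over trajectory = 0.147 rad = 8.4°.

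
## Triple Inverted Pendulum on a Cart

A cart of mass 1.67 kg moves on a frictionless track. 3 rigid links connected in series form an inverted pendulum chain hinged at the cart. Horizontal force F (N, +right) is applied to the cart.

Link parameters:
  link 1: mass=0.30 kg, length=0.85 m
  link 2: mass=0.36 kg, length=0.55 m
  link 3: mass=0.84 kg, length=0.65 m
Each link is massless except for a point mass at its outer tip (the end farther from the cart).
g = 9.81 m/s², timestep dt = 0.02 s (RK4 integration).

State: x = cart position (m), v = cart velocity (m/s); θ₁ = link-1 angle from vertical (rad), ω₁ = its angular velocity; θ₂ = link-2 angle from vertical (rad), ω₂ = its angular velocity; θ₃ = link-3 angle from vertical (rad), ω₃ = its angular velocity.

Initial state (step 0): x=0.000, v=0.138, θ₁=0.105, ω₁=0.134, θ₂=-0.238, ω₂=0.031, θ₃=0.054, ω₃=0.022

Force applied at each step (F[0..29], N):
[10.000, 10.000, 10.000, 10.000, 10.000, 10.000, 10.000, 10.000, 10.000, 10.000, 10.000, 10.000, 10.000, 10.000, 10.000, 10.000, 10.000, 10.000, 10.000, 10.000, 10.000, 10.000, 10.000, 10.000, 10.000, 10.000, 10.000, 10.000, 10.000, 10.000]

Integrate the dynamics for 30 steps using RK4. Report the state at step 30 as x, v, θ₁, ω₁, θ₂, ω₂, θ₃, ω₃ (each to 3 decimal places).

Answer: x=1.089, v=3.277, θ₁=-1.024, ω₁=-6.622, θ₂=-3.020, ω₂=-3.176, θ₃=-0.170, ω₃=-2.670

Derivation:
apply F[0]=+10.000 → step 1: x=0.004, v=0.245, θ₁=0.109, ω₁=0.219, θ₂=-0.243, ω₂=-0.503, θ₃=0.056, ω₃=0.195
apply F[1]=+10.000 → step 2: x=0.010, v=0.353, θ₁=0.114, ω₁=0.298, θ₂=-0.258, ω₂=-1.027, θ₃=0.062, ω₃=0.363
apply F[2]=+10.000 → step 3: x=0.018, v=0.461, θ₁=0.120, ω₁=0.364, θ₂=-0.284, ω₂=-1.527, θ₃=0.071, ω₃=0.521
apply F[3]=+10.000 → step 4: x=0.028, v=0.570, θ₁=0.128, ω₁=0.411, θ₂=-0.319, ω₂=-1.994, θ₃=0.083, ω₃=0.663
apply F[4]=+10.000 → step 5: x=0.041, v=0.680, θ₁=0.137, ω₁=0.433, θ₂=-0.363, ω₂=-2.416, θ₃=0.097, ω₃=0.783
apply F[5]=+10.000 → step 6: x=0.056, v=0.792, θ₁=0.145, ω₁=0.428, θ₂=-0.415, ω₂=-2.790, θ₃=0.114, ω₃=0.876
apply F[6]=+10.000 → step 7: x=0.072, v=0.904, θ₁=0.154, ω₁=0.394, θ₂=-0.474, ω₂=-3.120, θ₃=0.132, ω₃=0.941
apply F[7]=+10.000 → step 8: x=0.092, v=1.017, θ₁=0.161, ω₁=0.334, θ₂=-0.540, ω₂=-3.412, θ₃=0.151, ω₃=0.979
apply F[8]=+10.000 → step 9: x=0.113, v=1.130, θ₁=0.167, ω₁=0.249, θ₂=-0.611, ω₂=-3.676, θ₃=0.171, ω₃=0.988
apply F[9]=+10.000 → step 10: x=0.137, v=1.244, θ₁=0.171, ω₁=0.141, θ₂=-0.687, ω₂=-3.919, θ₃=0.190, ω₃=0.971
apply F[10]=+10.000 → step 11: x=0.163, v=1.358, θ₁=0.172, ω₁=0.009, θ₂=-0.767, ω₂=-4.152, θ₃=0.209, ω₃=0.928
apply F[11]=+10.000 → step 12: x=0.191, v=1.472, θ₁=0.171, ω₁=-0.145, θ₂=-0.853, ω₂=-4.380, θ₃=0.227, ω₃=0.860
apply F[12]=+10.000 → step 13: x=0.222, v=1.586, θ₁=0.166, ω₁=-0.323, θ₂=-0.943, ω₂=-4.611, θ₃=0.244, ω₃=0.764
apply F[13]=+10.000 → step 14: x=0.255, v=1.701, θ₁=0.158, ω₁=-0.528, θ₂=-1.037, ω₂=-4.850, θ₃=0.258, ω₃=0.642
apply F[14]=+10.000 → step 15: x=0.290, v=1.817, θ₁=0.145, ω₁=-0.762, θ₂=-1.137, ω₂=-5.100, θ₃=0.269, ω₃=0.490
apply F[15]=+10.000 → step 16: x=0.327, v=1.932, θ₁=0.127, ω₁=-1.029, θ₂=-1.241, ω₂=-5.367, θ₃=0.277, ω₃=0.307
apply F[16]=+10.000 → step 17: x=0.367, v=2.049, θ₁=0.104, ω₁=-1.335, θ₂=-1.351, ω₂=-5.651, θ₃=0.281, ω₃=0.091
apply F[17]=+10.000 → step 18: x=0.409, v=2.166, θ₁=0.073, ω₁=-1.682, θ₂=-1.468, ω₂=-5.953, θ₃=0.281, ω₃=-0.159
apply F[18]=+10.000 → step 19: x=0.454, v=2.285, θ₁=0.036, ω₁=-2.078, θ₂=-1.590, ω₂=-6.272, θ₃=0.275, ω₃=-0.444
apply F[19]=+10.000 → step 20: x=0.501, v=2.404, θ₁=-0.010, ω₁=-2.525, θ₂=-1.718, ω₂=-6.599, θ₃=0.263, ω₃=-0.763
apply F[20]=+10.000 → step 21: x=0.550, v=2.524, θ₁=-0.065, ω₁=-3.026, θ₂=-1.854, ω₂=-6.920, θ₃=0.244, ω₃=-1.109
apply F[21]=+10.000 → step 22: x=0.602, v=2.646, θ₁=-0.131, ω₁=-3.577, θ₂=-1.995, ω₂=-7.211, θ₃=0.218, ω₃=-1.472
apply F[22]=+10.000 → step 23: x=0.656, v=2.766, θ₁=-0.209, ω₁=-4.166, θ₂=-2.142, ω₂=-7.432, θ₃=0.185, ω₃=-1.833
apply F[23]=+10.000 → step 24: x=0.712, v=2.885, θ₁=-0.298, ω₁=-4.769, θ₂=-2.291, ω₂=-7.528, θ₃=0.145, ω₃=-2.167
apply F[24]=+10.000 → step 25: x=0.771, v=2.996, θ₁=-0.399, ω₁=-5.348, θ₂=-2.441, ω₂=-7.433, θ₃=0.099, ω₃=-2.444
apply F[25]=+10.000 → step 26: x=0.832, v=3.094, θ₁=-0.512, ω₁=-5.853, θ₂=-2.587, ω₂=-7.087, θ₃=0.048, ω₃=-2.639
apply F[26]=+10.000 → step 27: x=0.895, v=3.174, θ₁=-0.633, ω₁=-6.240, θ₂=-2.723, ω₂=-6.454, θ₃=-0.006, ω₃=-2.743
apply F[27]=+10.000 → step 28: x=0.959, v=3.230, θ₁=-0.760, ω₁=-6.486, θ₂=-2.843, ω₂=-5.550, θ₃=-0.061, ω₃=-2.766
apply F[28]=+10.000 → step 29: x=1.024, v=3.262, θ₁=-0.891, ω₁=-6.600, θ₂=-2.944, ω₂=-4.432, θ₃=-0.116, ω₃=-2.733
apply F[29]=+10.000 → step 30: x=1.089, v=3.277, θ₁=-1.024, ω₁=-6.622, θ₂=-3.020, ω₂=-3.176, θ₃=-0.170, ω₃=-2.670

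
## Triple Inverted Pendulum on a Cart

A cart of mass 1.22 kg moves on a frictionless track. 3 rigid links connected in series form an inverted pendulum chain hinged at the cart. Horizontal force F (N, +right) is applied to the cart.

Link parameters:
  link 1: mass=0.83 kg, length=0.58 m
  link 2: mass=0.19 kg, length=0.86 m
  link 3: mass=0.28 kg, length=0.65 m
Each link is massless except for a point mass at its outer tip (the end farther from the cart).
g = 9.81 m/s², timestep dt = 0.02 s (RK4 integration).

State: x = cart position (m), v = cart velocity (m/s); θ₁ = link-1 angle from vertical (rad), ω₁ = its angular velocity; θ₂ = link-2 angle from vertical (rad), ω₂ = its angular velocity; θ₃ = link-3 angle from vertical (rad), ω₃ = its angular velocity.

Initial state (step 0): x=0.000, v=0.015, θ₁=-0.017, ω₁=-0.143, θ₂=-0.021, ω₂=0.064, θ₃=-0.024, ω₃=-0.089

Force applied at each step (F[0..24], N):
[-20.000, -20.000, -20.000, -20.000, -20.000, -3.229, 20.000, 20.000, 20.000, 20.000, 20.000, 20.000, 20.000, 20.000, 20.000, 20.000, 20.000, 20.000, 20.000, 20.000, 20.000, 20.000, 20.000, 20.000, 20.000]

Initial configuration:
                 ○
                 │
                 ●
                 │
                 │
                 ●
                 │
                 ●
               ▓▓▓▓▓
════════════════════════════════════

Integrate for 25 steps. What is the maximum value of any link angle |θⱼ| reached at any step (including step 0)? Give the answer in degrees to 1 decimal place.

apply F[0]=-20.000 → step 1: x=-0.003, v=-0.309, θ₁=-0.014, ω₁=0.411, θ₂=-0.020, ω₂=0.064, θ₃=-0.026, ω₃=-0.092
apply F[1]=-20.000 → step 2: x=-0.012, v=-0.635, θ₁=-0.001, ω₁=0.973, θ₂=-0.018, ω₂=0.063, θ₃=-0.028, ω₃=-0.098
apply F[2]=-20.000 → step 3: x=-0.028, v=-0.965, θ₁=0.025, ω₁=1.550, θ₂=-0.017, ω₂=0.057, θ₃=-0.030, ω₃=-0.105
apply F[3]=-20.000 → step 4: x=-0.051, v=-1.299, θ₁=0.062, ω₁=2.148, θ₂=-0.016, ω₂=0.046, θ₃=-0.032, ω₃=-0.113
apply F[4]=-20.000 → step 5: x=-0.080, v=-1.636, θ₁=0.111, ω₁=2.763, θ₂=-0.015, ω₂=0.031, θ₃=-0.034, ω₃=-0.119
apply F[5]=-3.229 → step 6: x=-0.114, v=-1.702, θ₁=0.168, ω₁=2.936, θ₂=-0.015, ω₂=0.009, θ₃=-0.037, ω₃=-0.126
apply F[6]=+20.000 → step 7: x=-0.145, v=-1.407, θ₁=0.222, ω₁=2.535, θ₂=-0.015, ω₂=-0.045, θ₃=-0.039, ω₃=-0.139
apply F[7]=+20.000 → step 8: x=-0.170, v=-1.128, θ₁=0.270, ω₁=2.196, θ₂=-0.017, ω₂=-0.126, θ₃=-0.042, ω₃=-0.156
apply F[8]=+20.000 → step 9: x=-0.190, v=-0.862, θ₁=0.311, ω₁=1.912, θ₂=-0.021, ω₂=-0.231, θ₃=-0.046, ω₃=-0.175
apply F[9]=+20.000 → step 10: x=-0.205, v=-0.608, θ₁=0.346, ω₁=1.675, θ₂=-0.026, ω₂=-0.358, θ₃=-0.049, ω₃=-0.193
apply F[10]=+20.000 → step 11: x=-0.214, v=-0.364, θ₁=0.378, ω₁=1.477, θ₂=-0.035, ω₂=-0.505, θ₃=-0.053, ω₃=-0.210
apply F[11]=+20.000 → step 12: x=-0.219, v=-0.128, θ₁=0.406, ω₁=1.311, θ₂=-0.047, ω₂=-0.671, θ₃=-0.058, ω₃=-0.221
apply F[12]=+20.000 → step 13: x=-0.220, v=0.103, θ₁=0.430, ω₁=1.172, θ₂=-0.062, ω₂=-0.856, θ₃=-0.062, ω₃=-0.225
apply F[13]=+20.000 → step 14: x=-0.215, v=0.328, θ₁=0.453, ω₁=1.053, θ₂=-0.081, ω₂=-1.058, θ₃=-0.067, ω₃=-0.220
apply F[14]=+20.000 → step 15: x=-0.206, v=0.551, θ₁=0.473, ω₁=0.949, θ₂=-0.104, ω₂=-1.277, θ₃=-0.071, ω₃=-0.205
apply F[15]=+20.000 → step 16: x=-0.193, v=0.772, θ₁=0.491, ω₁=0.855, θ₂=-0.132, ω₂=-1.513, θ₃=-0.075, ω₃=-0.178
apply F[16]=+20.000 → step 17: x=-0.176, v=0.991, θ₁=0.507, ω₁=0.766, θ₂=-0.165, ω₂=-1.763, θ₃=-0.078, ω₃=-0.140
apply F[17]=+20.000 → step 18: x=-0.154, v=1.211, θ₁=0.521, ω₁=0.677, θ₂=-0.203, ω₂=-2.026, θ₃=-0.080, ω₃=-0.094
apply F[18]=+20.000 → step 19: x=-0.127, v=1.431, θ₁=0.534, ω₁=0.582, θ₂=-0.246, ω₂=-2.298, θ₃=-0.082, ω₃=-0.044
apply F[19]=+20.000 → step 20: x=-0.096, v=1.652, θ₁=0.544, ω₁=0.475, θ₂=-0.295, ω₂=-2.575, θ₃=-0.082, ω₃=0.004
apply F[20]=+20.000 → step 21: x=-0.061, v=1.875, θ₁=0.553, ω₁=0.353, θ₂=-0.349, ω₂=-2.853, θ₃=-0.082, ω₃=0.038
apply F[21]=+20.000 → step 22: x=-0.021, v=2.100, θ₁=0.558, ω₁=0.210, θ₂=-0.409, ω₂=-3.127, θ₃=-0.081, ω₃=0.049
apply F[22]=+20.000 → step 23: x=0.023, v=2.326, θ₁=0.561, ω₁=0.044, θ₂=-0.474, ω₂=-3.391, θ₃=-0.080, ω₃=0.024
apply F[23]=+20.000 → step 24: x=0.072, v=2.554, θ₁=0.560, ω₁=-0.147, θ₂=-0.544, ω₂=-3.643, θ₃=-0.080, ω₃=-0.046
apply F[24]=+20.000 → step 25: x=0.125, v=2.784, θ₁=0.555, ω₁=-0.365, θ₂=-0.620, ω₂=-3.881, θ₃=-0.082, ω₃=-0.171
Max |angle| over trajectory = 0.620 rad = 35.5°.

Answer: 35.5°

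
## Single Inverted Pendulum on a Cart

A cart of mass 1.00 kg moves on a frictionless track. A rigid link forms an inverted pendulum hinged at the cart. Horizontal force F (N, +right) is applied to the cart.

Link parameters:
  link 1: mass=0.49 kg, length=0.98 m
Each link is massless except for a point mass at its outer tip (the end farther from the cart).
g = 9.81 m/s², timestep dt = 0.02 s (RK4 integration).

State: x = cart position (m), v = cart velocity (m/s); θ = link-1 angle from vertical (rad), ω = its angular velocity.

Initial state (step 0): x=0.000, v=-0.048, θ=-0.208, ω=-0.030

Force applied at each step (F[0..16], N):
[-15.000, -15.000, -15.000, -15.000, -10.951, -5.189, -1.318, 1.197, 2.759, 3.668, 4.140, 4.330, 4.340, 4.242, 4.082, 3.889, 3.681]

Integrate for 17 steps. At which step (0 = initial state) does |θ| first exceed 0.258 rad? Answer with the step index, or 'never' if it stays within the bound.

Answer: never

Derivation:
apply F[0]=-15.000 → step 1: x=-0.004, v=-0.323, θ=-0.206, ω=0.203
apply F[1]=-15.000 → step 2: x=-0.013, v=-0.599, θ=-0.200, ω=0.438
apply F[2]=-15.000 → step 3: x=-0.028, v=-0.876, θ=-0.189, ω=0.677
apply F[3]=-15.000 → step 4: x=-0.048, v=-1.155, θ=-0.173, ω=0.922
apply F[4]=-10.951 → step 5: x=-0.073, v=-1.358, θ=-0.153, ω=1.093
apply F[5]=-5.189 → step 6: x=-0.101, v=-1.449, θ=-0.130, ω=1.157
apply F[6]=-1.318 → step 7: x=-0.130, v=-1.466, θ=-0.107, ω=1.150
apply F[7]=+1.197 → step 8: x=-0.159, v=-1.434, θ=-0.085, ω=1.099
apply F[8]=+2.759 → step 9: x=-0.187, v=-1.373, θ=-0.063, ω=1.022
apply F[9]=+3.668 → step 10: x=-0.214, v=-1.295, θ=-0.044, ω=0.932
apply F[10]=+4.140 → step 11: x=-0.239, v=-1.209, θ=-0.026, ω=0.837
apply F[11]=+4.330 → step 12: x=-0.262, v=-1.121, θ=-0.010, ω=0.743
apply F[12]=+4.340 → step 13: x=-0.284, v=-1.034, θ=0.004, ω=0.654
apply F[13]=+4.242 → step 14: x=-0.304, v=-0.950, θ=0.016, ω=0.570
apply F[14]=+4.082 → step 15: x=-0.322, v=-0.870, θ=0.026, ω=0.493
apply F[15]=+3.889 → step 16: x=-0.339, v=-0.795, θ=0.036, ω=0.423
apply F[16]=+3.681 → step 17: x=-0.354, v=-0.725, θ=0.043, ω=0.360
max |θ| = 0.208 ≤ 0.258 over all 18 states.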